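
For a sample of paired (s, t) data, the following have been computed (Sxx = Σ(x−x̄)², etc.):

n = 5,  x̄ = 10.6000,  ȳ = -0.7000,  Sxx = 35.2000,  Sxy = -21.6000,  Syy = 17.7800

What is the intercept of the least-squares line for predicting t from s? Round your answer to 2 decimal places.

5.80

b = Sxy/Sxx = -21.6/35.2 = -0.613636
a = ȳ − b·x̄ = -0.7 − (-0.613636)·10.6 = 5.804545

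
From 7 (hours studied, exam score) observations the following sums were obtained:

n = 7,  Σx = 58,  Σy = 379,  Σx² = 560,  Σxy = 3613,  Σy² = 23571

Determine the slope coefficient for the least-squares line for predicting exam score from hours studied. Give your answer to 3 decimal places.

Sxx = Σx² − (Σx)²/n = 560 − 480.571429 = 79.428571
Sxy = Σxy − (Σx)(Σy)/n = 3613 − 3140.285714 = 472.714286
b = Sxy/Sxx = 472.714286/79.428571 = 5.951439

5.951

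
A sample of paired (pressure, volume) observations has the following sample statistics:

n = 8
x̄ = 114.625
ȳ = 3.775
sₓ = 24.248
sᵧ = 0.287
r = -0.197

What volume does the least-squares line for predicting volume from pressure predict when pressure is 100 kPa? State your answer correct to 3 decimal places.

3.809

b = r · sᵧ/sₓ = -0.197 · 0.287/24.248 = -0.002332
a = ȳ − b·x̄ = 3.775 − (-0.002332)·114.625 = 4.042271
ŷ(100) = a + b·100 = 4.042271 + (-0.002332)·100 = 3.809101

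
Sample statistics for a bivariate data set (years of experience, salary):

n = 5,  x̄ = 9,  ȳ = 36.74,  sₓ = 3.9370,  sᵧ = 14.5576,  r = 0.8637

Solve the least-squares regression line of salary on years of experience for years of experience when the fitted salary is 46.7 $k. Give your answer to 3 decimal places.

12.119

b = r · sᵧ/sₓ = 0.8637 · 14.5576/3.937 = 3.193650
a = ȳ − b·x̄ = 36.74 − 3.193650·9 = 7.997152
Set a + b·x = 46.7: x = (46.7 − 7.997152) / 3.193650 = 12.118689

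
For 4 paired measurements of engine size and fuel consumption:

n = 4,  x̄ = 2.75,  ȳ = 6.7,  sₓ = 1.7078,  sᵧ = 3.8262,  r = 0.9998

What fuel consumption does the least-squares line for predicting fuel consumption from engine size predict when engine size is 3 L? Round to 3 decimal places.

7.260

b = r · sᵧ/sₓ = 0.9998 · 3.8262/1.7078 = 2.239978
a = ȳ − b·x̄ = 6.7 − 2.239978·2.75 = 0.540060
ŷ(3) = a + b·3 = 0.540060 + 2.239978·3 = 7.259995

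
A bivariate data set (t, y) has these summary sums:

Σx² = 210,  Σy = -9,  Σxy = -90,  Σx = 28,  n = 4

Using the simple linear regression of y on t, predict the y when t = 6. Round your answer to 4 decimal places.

-0.3214

Sxx = Σx² − (Σx)²/n = 210 − 196 = 14
Sxy = Σxy − (Σx)(Σy)/n = -90 − (-63) = -27
b = Sxy/Sxx = -27/14 = -1.928571
a = ȳ − b·x̄ = -2.25 − (-1.928571)·7 = 11.25
ŷ(6) = a + b·6 = 11.25 + (-1.928571)·6 = -0.321429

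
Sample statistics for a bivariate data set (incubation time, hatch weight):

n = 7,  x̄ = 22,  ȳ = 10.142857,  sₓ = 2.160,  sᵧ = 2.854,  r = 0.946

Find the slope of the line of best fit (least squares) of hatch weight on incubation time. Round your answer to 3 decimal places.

b = r · sᵧ/sₓ = 0.946 · 2.854/2.16 = 1.249946

1.250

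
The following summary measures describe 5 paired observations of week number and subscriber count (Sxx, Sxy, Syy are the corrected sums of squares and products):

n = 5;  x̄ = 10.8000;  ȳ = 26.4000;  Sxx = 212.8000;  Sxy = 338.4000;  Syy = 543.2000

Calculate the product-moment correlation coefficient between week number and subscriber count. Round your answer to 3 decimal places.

r = Sxy/√(Sxx·Syy) = 338.4/√(115592.96) = 338.4/339.989647 = 0.995324

0.995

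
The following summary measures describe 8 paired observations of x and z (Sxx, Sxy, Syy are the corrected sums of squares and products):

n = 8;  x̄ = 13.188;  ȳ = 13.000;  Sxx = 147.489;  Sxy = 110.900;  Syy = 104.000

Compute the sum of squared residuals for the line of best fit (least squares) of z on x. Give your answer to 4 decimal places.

20.6120

b = Sxy/Sxx = 110.9/147.489 = 0.751920
SSE = Syy − b·Sxy = 104 − 0.751920·110.9 = 20.612019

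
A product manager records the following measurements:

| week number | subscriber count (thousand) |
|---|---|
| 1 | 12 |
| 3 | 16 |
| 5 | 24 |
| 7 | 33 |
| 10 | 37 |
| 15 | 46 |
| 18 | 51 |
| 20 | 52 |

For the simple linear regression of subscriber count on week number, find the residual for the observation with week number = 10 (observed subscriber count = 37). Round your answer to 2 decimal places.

2.86

n = 8, Σx = 79, Σy = 271, Σxy = 3429, Σx² = 1133
Sxx = Σx² − (Σx)²/n = 1133 − 780.125 = 352.875
Sxy = Σxy − (Σx)(Σy)/n = 3429 − 2676.125 = 752.875
b = Sxy/Sxx = 752.875/352.875 = 2.133546
a = ȳ − b·x̄ = 33.875 − 2.133546·9.875 = 12.806235
ŷ(10) = 12.806235 + 2.133546·10 = 34.141693
residual = y − ŷ = 37 − 34.141693 = 2.858307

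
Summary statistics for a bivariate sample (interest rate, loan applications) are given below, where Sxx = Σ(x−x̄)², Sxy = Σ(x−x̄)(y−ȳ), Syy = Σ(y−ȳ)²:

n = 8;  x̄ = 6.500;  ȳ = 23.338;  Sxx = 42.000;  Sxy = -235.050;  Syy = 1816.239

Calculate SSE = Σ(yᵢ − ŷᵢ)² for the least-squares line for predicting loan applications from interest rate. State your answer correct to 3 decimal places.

b = Sxy/Sxx = -235.05/42 = -5.596429
SSE = Syy − b·Sxy = 1816.239 − (-5.596429)·(-235.05) = 500.798464

500.798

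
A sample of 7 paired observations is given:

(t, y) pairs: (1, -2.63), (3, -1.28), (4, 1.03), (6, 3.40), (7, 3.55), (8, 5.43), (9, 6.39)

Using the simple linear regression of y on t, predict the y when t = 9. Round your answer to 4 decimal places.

n = 7, Σx = 38, Σy = 15.89, Σxy = 143.85, Σx² = 256
Sxx = Σx² − (Σx)²/n = 256 − 206.285714 = 49.714286
Sxy = Σxy − (Σx)(Σy)/n = 143.85 − 86.26 = 57.59
b = Sxy/Sxx = 57.59/49.714286 = 1.158420
a = ȳ − b·x̄ = 2.27 − 1.158420·5.428571 = -4.018563
ŷ(9) = a + b·9 = -4.018563 + 1.158420·9 = 6.407213

6.4072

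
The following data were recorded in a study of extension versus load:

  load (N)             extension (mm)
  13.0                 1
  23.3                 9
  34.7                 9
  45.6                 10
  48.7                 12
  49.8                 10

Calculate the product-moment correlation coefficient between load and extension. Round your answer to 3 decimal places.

0.848

n = 6, Σx = 215.1, Σy = 51, Σxy = 2073.4, Σx² = 8847.07, Σy² = 507
Sxx = Σx² − (Σx)²/n = 8847.07 − 7711.335 = 1135.735
Sxy = Σxy − (Σx)(Σy)/n = 2073.4 − 1828.35 = 245.05
Syy = Σy² − (Σy)²/n = 507 − 433.5 = 73.5
r = Sxy/√(Sxx·Syy) = 245.05/√(83476.5225) = 245.05/288.923039 = 0.848150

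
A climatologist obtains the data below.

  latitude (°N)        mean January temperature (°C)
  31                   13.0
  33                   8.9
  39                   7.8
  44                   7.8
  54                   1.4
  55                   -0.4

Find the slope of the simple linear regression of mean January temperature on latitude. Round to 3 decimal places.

n = 6, Σx = 256, Σy = 38.5, Σxy = 1397.7, Σx² = 11448
Sxx = Σx² − (Σx)²/n = 11448 − 10922.666667 = 525.333333
Sxy = Σxy − (Σx)(Σy)/n = 1397.7 − 1642.666667 = -244.966667
b = Sxy/Sxx = -244.966667/525.333333 = -0.466307

-0.466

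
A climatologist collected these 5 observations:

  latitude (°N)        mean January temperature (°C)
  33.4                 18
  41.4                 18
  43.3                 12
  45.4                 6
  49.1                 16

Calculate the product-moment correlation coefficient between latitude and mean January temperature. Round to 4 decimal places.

n = 5, Σx = 212.6, Σy = 70, Σxy = 2924, Σx² = 9176.38, Σy² = 1084
Sxx = Σx² − (Σx)²/n = 9176.38 − 9039.752 = 136.628
Sxy = Σxy − (Σx)(Σy)/n = 2924 − 2976.4 = -52.4
Syy = Σy² − (Σy)²/n = 1084 − 980 = 104
r = Sxy/√(Sxx·Syy) = -52.4/√(14209.312) = -52.4/119.202819 = -0.439587

-0.4396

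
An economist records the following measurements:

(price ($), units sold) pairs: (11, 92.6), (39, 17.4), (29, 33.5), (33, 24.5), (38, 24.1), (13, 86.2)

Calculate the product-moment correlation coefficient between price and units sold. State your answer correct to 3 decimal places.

n = 6, Σx = 163, Σy = 278.3, Σxy = 5513.6, Σx² = 5185, Σy² = 18611.27
Sxx = Σx² − (Σx)²/n = 5185 − 4428.166667 = 756.833333
Sxy = Σxy − (Σx)(Σy)/n = 5513.6 − 7560.483333 = -2046.883333
Syy = Σy² − (Σy)²/n = 18611.27 − 12908.481667 = 5702.788333
r = Sxy/√(Sxx·Syy) = -2046.883333/√(4316060.303611) = -2046.883333/2077.513009 = -0.985257

-0.985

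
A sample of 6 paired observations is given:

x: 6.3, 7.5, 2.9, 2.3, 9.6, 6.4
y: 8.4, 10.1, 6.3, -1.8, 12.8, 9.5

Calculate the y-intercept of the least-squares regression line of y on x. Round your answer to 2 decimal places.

n = 6, Σx = 35, Σy = 45.3, Σxy = 326.48, Σx² = 242.76
Sxx = Σx² − (Σx)²/n = 242.76 − 204.166667 = 38.593333
Sxy = Σxy − (Σx)(Σy)/n = 326.48 − 264.25 = 62.23
b = Sxy/Sxx = 62.23/38.593333 = 1.612455
a = ȳ − b·x̄ = 7.55 − 1.612455·5.833333 = -1.855985

-1.86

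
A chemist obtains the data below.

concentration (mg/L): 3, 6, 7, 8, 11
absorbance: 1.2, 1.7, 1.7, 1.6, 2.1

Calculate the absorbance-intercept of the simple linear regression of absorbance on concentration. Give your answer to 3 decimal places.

n = 5, Σx = 35, Σy = 8.3, Σxy = 61.6, Σx² = 279
Sxx = Σx² − (Σx)²/n = 279 − 245 = 34
Sxy = Σxy − (Σx)(Σy)/n = 61.6 − 58.1 = 3.5
b = Sxy/Sxx = 3.5/34 = 0.102941
a = ȳ − b·x̄ = 1.66 − 0.102941·7 = 0.939412

0.939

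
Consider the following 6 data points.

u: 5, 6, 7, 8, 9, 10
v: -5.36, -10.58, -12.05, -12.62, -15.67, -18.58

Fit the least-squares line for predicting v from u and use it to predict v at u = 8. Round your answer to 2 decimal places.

-13.65

n = 6, Σx = 45, Σy = -74.86, Σxy = -602.42, Σx² = 355
Sxx = Σx² − (Σx)²/n = 355 − 337.5 = 17.5
Sxy = Σxy − (Σx)(Σy)/n = -602.42 − (-561.45) = -40.97
b = Sxy/Sxx = -40.97/17.5 = -2.341143
a = ȳ − b·x̄ = -12.476667 − (-2.341143)·7.5 = 5.081905
ŷ(8) = a + b·8 = 5.081905 + (-2.341143)·8 = -13.647238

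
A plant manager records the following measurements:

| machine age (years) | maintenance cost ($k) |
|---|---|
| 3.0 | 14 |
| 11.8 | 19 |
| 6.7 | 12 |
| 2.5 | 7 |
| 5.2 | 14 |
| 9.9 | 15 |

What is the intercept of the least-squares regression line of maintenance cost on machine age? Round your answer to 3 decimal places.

n = 6, Σx = 39.1, Σy = 81, Σxy = 585.4, Σx² = 324.43
Sxx = Σx² − (Σx)²/n = 324.43 − 254.801667 = 69.628333
Sxy = Σxy − (Σx)(Σy)/n = 585.4 − 527.85 = 57.55
b = Sxy/Sxx = 57.55/69.628333 = 0.826531
a = ȳ − b·x̄ = 13.5 − 0.826531·6.516667 = 8.113771

8.114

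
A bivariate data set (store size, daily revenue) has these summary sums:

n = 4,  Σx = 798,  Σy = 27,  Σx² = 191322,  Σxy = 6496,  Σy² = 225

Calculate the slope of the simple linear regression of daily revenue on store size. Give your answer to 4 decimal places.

Sxx = Σx² − (Σx)²/n = 191322 − 159201 = 32121
Sxy = Σxy − (Σx)(Σy)/n = 6496 − 5386.5 = 1109.5
b = Sxy/Sxx = 1109.5/32121 = 0.034541

0.0345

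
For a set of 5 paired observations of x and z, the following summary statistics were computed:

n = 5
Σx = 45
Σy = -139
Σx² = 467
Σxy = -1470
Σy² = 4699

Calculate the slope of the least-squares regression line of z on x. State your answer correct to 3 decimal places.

Sxx = Σx² − (Σx)²/n = 467 − 405 = 62
Sxy = Σxy − (Σx)(Σy)/n = -1470 − (-1251) = -219
b = Sxy/Sxx = -219/62 = -3.532258

-3.532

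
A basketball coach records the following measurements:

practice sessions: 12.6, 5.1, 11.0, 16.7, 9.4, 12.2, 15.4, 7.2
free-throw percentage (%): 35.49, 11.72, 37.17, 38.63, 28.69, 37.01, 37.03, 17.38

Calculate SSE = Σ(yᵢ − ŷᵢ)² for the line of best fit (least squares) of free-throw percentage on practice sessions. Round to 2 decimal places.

144.63

n = 8, Σx = 89.6, Σy = 243.12, Σxy = 2977.543, Σx² = 1110.86, Σy² = 8136.9258
Sxx = Σx² − (Σx)²/n = 1110.86 − 1003.52 = 107.34
Sxy = Σxy − (Σx)(Σy)/n = 2977.543 − 2722.944 = 254.599
Syy = Σy² − (Σy)²/n = 8136.9258 − 7388.4168 = 748.509
b = Sxy/Sxx = 254.599/107.34 = 2.371893
SSE = Syy − b·Sxy = 748.509 − 2.371893·254.599 = 144.627401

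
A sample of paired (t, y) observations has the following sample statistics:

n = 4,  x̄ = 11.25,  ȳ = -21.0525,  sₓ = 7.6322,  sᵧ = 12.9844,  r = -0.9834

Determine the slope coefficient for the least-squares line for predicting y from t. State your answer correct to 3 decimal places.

-1.673

b = r · sᵧ/sₓ = -0.9834 · 12.9844/7.6322 = -1.673025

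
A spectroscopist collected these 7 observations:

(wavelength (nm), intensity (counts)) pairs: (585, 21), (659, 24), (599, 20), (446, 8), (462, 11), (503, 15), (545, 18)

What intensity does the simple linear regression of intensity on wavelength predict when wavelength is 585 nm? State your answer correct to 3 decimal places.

19.761

n = 7, Σx = 3799, Σy = 117, Σxy = 66086, Σx² = 2097701
Sxx = Σx² − (Σx)²/n = 2097701 − 2061771.571429 = 35929.428571
Sxy = Σxy − (Σx)(Σy)/n = 66086 − 63497.571429 = 2588.428571
b = Sxy/Sxx = 2588.428571/35929.428571 = 0.072042
a = ȳ − b·x̄ = 16.714286 − 0.072042·542.714286 = -22.383947
ŷ(585) = a + b·585 = -22.383947 + 0.072042·585 = 19.760634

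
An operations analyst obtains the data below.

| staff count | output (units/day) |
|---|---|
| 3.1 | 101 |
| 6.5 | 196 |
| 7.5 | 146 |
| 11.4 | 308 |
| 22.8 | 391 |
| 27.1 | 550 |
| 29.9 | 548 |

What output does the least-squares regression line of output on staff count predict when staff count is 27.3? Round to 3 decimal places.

n = 7, Σx = 108.3, Σy = 2240, Σxy = 46398.3, Σx² = 2386.33
Sxx = Σx² − (Σx)²/n = 2386.33 − 1675.555714 = 710.774286
Sxy = Σxy − (Σx)(Σy)/n = 46398.3 − 34656 = 11742.3
b = Sxy/Sxx = 11742.3/710.774286 = 16.520434
a = ȳ − b·x̄ = 320 − 16.520434·15.471429 = 64.405278
ŷ(27.3) = a + b·27.3 = 64.405278 + 16.520434·27.3 = 515.413139

515.413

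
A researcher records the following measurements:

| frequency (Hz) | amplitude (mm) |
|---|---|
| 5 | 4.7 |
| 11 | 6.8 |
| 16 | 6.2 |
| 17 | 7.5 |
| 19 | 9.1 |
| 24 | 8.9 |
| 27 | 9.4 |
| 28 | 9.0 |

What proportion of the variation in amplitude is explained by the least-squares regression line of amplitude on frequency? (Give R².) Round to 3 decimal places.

n = 8, Σx = 147, Σy = 61.6, Σxy = 1217.3, Σx² = 3141, Σy² = 494.4
Sxx = Σx² − (Σx)²/n = 3141 − 2701.125 = 439.875
Sxy = Σxy − (Σx)(Σy)/n = 1217.3 − 1131.9 = 85.4
Syy = Σy² − (Σy)²/n = 494.4 − 474.32 = 20.08
R² = Sxy²/(Sxx·Syy) = (85.4)²/(439.875·20.08) = 0.825701

0.826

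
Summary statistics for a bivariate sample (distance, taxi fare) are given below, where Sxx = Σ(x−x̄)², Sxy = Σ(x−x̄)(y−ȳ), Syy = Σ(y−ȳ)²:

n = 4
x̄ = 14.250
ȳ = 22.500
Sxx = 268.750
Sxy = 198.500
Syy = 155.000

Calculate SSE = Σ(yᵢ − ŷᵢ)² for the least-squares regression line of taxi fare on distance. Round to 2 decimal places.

8.39

b = Sxy/Sxx = 198.5/268.75 = 0.738605
SSE = Syy − b·Sxy = 155 − 0.738605·198.5 = 8.386977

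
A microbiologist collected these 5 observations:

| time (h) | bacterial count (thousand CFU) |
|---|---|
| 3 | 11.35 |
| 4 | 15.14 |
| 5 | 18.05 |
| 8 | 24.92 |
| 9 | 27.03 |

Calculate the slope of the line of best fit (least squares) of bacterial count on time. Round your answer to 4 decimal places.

n = 5, Σx = 29, Σy = 96.49, Σxy = 627.49, Σx² = 195
Sxx = Σx² − (Σx)²/n = 195 − 168.2 = 26.8
Sxy = Σxy − (Σx)(Σy)/n = 627.49 − 559.642 = 67.848
b = Sxy/Sxx = 67.848/26.8 = 2.531642

2.5316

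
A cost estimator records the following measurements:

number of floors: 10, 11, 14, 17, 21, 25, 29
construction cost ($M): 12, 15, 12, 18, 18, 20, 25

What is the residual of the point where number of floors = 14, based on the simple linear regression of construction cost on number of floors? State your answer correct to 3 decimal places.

n = 7, Σx = 127, Σy = 120, Σxy = 2362, Σx² = 2613
Sxx = Σx² − (Σx)²/n = 2613 − 2304.142857 = 308.857143
Sxy = Σxy − (Σx)(Σy)/n = 2362 − 2177.142857 = 184.857143
b = Sxy/Sxx = 184.857143/308.857143 = 0.598520
a = ȳ − b·x̄ = 17.142857 − 0.598520·18.142857 = 6.283996
ŷ(14) = 6.283996 + 0.598520·14 = 14.663275
residual = y − ŷ = 12 − 14.663275 = -2.663275

-2.663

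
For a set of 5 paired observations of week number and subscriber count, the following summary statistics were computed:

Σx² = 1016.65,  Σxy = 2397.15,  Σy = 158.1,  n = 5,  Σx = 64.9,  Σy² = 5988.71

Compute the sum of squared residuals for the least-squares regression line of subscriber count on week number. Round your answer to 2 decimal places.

Sxx = Σx² − (Σx)²/n = 1016.65 − 842.402 = 174.248
Sxy = Σxy − (Σx)(Σy)/n = 2397.15 − 2052.138 = 345.012
Syy = Σy² − (Σy)²/n = 5988.71 − 4999.122 = 989.588
b = Sxy/Sxx = 345.012/174.248 = 1.980006
SSE = Syy − b·Sxy = 989.588 − 1.980006·345.012 = 306.462339

306.46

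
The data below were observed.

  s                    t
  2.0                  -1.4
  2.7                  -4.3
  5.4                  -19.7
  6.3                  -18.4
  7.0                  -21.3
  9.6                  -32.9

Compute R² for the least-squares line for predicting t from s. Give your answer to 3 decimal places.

n = 6, Σx = 33, Σy = -98, Σxy = -701.65, Σx² = 221.3, Σy² = 2283.2
Sxx = Σx² − (Σx)²/n = 221.3 − 181.5 = 39.8
Sxy = Σxy − (Σx)(Σy)/n = -701.65 − (-539) = -162.65
Syy = Σy² − (Σy)²/n = 2283.2 − 1600.666667 = 682.533333
R² = Sxy²/(Sxx·Syy) = (-162.65)²/(39.8·682.533333) = 0.973870

0.974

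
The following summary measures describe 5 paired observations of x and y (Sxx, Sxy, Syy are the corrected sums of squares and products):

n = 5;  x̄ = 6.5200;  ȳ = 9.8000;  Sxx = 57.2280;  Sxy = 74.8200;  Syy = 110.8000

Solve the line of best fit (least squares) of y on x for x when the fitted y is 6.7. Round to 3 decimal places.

4.149

b = Sxy/Sxx = 74.82/57.228 = 1.307402
a = ȳ − b·x̄ = 9.8 − 1.307402·6.52 = 1.275739
Set a + b·x = 6.7: x = (6.7 − 1.275739) / 1.307402 = 4.148885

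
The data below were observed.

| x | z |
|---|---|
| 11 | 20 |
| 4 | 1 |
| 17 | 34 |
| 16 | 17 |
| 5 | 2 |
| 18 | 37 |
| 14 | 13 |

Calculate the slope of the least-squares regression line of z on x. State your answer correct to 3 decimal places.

n = 7, Σx = 85, Σy = 124, Σxy = 1932, Σx² = 1227
Sxx = Σx² − (Σx)²/n = 1227 − 1032.142857 = 194.857143
Sxy = Σxy − (Σx)(Σy)/n = 1932 − 1505.714286 = 426.285714
b = Sxy/Sxx = 426.285714/194.857143 = 2.187683

2.188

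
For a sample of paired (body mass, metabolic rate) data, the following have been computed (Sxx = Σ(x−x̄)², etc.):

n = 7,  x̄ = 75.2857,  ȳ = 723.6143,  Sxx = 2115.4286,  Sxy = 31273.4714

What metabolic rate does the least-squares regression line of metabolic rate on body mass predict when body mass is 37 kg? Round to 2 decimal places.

157.62

b = Sxy/Sxx = 31273.4714/2115.4286 = 14.783515
a = ȳ − b·x̄ = 723.6143 − 14.783515·75.2857 = -389.373009
ŷ(37) = a + b·37 = -389.373009 + 14.783515·37 = 157.617062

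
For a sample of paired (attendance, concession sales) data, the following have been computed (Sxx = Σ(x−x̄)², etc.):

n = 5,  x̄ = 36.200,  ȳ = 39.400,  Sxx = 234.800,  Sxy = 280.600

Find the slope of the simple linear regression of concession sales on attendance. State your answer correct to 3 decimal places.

1.195

b = Sxy/Sxx = 280.6/234.8 = 1.195060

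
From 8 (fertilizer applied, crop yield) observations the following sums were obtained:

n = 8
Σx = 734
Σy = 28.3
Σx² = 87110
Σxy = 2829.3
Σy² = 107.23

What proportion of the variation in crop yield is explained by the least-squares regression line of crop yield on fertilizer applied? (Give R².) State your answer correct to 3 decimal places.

0.385

Sxx = Σx² − (Σx)²/n = 87110 − 67344.5 = 19765.5
Sxy = Σxy − (Σx)(Σy)/n = 2829.3 − 2596.525 = 232.775
Syy = Σy² − (Σy)²/n = 107.23 − 100.11125 = 7.11875
R² = Sxy²/(Sxx·Syy) = (232.775)²/(19765.5·7.11875) = 0.385089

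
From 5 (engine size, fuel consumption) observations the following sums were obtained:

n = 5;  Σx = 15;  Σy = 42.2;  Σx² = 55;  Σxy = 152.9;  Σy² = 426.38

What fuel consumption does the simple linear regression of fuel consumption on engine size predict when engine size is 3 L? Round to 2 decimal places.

8.44

Sxx = Σx² − (Σx)²/n = 55 − 45 = 10
Sxy = Σxy − (Σx)(Σy)/n = 152.9 − 126.6 = 26.3
b = Sxy/Sxx = 26.3/10 = 2.63
a = ȳ − b·x̄ = 8.44 − 2.63·3 = 0.55
ŷ(3) = a + b·3 = 0.55 + 2.63·3 = 8.44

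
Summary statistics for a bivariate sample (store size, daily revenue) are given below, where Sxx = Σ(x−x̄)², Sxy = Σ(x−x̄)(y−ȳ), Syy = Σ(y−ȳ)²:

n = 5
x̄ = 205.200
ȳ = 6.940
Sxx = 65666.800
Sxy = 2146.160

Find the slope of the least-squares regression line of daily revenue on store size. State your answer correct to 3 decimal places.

b = Sxy/Sxx = 2146.16/65666.8 = 0.032683

0.033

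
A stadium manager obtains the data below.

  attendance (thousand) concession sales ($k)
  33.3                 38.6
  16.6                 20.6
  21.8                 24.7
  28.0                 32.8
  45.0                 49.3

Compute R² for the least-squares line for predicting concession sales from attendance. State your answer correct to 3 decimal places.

n = 5, Σx = 144.7, Σy = 166, Σxy = 5302.7, Σx² = 4668.69, Σy² = 6030.74
Sxx = Σx² − (Σx)²/n = 4668.69 − 4187.618 = 481.072
Sxy = Σxy − (Σx)(Σy)/n = 5302.7 − 4804.04 = 498.66
Syy = Σy² − (Σy)²/n = 6030.74 − 5511.2 = 519.54
R² = Sxy²/(Sxx·Syy) = (498.66)²/(481.072·519.54) = 0.994901

0.995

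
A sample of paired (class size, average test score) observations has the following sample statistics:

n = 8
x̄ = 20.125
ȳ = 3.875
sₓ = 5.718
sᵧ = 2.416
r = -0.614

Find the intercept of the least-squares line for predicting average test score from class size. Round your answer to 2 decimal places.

9.10

b = r · sᵧ/sₓ = -0.614 · 2.416/5.718 = -0.259431
a = ȳ − b·x̄ = 3.875 − (-0.259431)·20.125 = 9.096040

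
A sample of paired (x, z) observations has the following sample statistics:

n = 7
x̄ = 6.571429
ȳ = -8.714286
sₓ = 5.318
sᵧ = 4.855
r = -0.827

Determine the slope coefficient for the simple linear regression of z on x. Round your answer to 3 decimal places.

b = r · sᵧ/sₓ = -0.827 · 4.855/5.318 = -0.754999

-0.755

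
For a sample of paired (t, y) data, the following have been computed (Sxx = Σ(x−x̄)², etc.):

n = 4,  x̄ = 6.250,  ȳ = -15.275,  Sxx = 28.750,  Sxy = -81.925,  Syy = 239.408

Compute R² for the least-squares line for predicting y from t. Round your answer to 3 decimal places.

0.975

R² = Sxy²/(Sxx·Syy) = (-81.925)²/(28.75·239.408) = 0.975116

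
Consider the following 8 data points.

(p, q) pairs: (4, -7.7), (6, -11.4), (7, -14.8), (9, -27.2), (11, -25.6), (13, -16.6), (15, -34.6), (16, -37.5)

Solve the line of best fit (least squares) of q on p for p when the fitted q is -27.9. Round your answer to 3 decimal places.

n = 8, Σx = 81, Σy = -175.4, Σxy = -2064, Σx² = 953
Sxx = Σx² − (Σx)²/n = 953 − 820.125 = 132.875
Sxy = Σxy − (Σx)(Σy)/n = -2064 − (-1775.925) = -288.075
b = Sxy/Sxx = -288.075/132.875 = -2.168015
a = ȳ − b·x̄ = -21.925 − (-2.168015)·10.125 = 0.026152
Set a + b·x = -27.9: x = (-27.9 − 0.026152) / (-2.168015) = 12.880977

12.881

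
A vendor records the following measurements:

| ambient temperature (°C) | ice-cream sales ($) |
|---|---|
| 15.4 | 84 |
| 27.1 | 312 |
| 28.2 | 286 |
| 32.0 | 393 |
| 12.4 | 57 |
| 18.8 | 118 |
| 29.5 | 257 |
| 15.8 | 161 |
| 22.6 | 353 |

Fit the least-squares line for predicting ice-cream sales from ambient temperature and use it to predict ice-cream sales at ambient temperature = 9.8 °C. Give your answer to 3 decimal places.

n = 9, Σx = 201.8, Σy = 2021, Σxy = 51418.3, Σx² = 4928.66
Sxx = Σx² − (Σx)²/n = 4928.66 − 4524.804444 = 403.855556
Sxy = Σxy − (Σx)(Σy)/n = 51418.3 − 45315.311111 = 6102.988889
b = Sxy/Sxx = 6102.988889/403.855556 = 15.111811
a = ȳ − b·x̄ = 224.555556 − 15.111811·22.422222 = -114.284832
ŷ(9.8) = a + b·9.8 = -114.284832 + 15.111811·9.8 = 33.810917

33.811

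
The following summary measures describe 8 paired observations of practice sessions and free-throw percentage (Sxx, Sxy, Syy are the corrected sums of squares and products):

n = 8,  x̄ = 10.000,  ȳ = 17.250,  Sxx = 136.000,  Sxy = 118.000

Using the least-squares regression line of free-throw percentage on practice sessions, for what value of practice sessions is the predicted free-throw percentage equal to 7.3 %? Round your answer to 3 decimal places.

b = Sxy/Sxx = 118/136 = 0.867647
a = ȳ − b·x̄ = 17.25 − 0.867647·10 = 8.573529
Set a + b·x = 7.3: x = (7.3 − 8.573529) / 0.867647 = -1.467797

-1.468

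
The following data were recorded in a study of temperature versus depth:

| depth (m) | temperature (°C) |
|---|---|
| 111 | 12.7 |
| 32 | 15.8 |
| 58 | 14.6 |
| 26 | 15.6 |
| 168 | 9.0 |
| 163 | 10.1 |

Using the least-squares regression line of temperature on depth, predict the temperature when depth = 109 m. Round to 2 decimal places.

n = 6, Σx = 558, Σy = 77.8, Σxy = 6326, Σx² = 72178
Sxx = Σx² − (Σx)²/n = 72178 − 51894 = 20284
Sxy = Σxy − (Σx)(Σy)/n = 6326 − 7235.4 = -909.4
b = Sxy/Sxx = -909.4/20284 = -0.044833
a = ȳ − b·x̄ = 12.966667 − (-0.044833)·93 = 17.136170
ŷ(109) = a + b·109 = 17.136170 + (-0.044833)·109 = 12.249333

12.25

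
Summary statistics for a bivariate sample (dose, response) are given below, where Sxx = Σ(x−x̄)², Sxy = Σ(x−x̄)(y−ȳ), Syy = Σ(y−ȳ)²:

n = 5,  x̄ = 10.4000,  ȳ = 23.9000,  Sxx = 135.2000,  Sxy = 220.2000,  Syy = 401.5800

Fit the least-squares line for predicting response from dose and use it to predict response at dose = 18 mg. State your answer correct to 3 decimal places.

b = Sxy/Sxx = 220.2/135.2 = 1.628698
a = ȳ − b·x̄ = 23.9 − 1.628698·10.4 = 6.961538
ŷ(18) = a + b·18 = 6.961538 + 1.628698·18 = 36.278107

36.278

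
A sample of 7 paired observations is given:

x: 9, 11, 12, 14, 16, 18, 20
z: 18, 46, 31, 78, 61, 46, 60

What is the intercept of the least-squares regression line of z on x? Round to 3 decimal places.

5.933

n = 7, Σx = 100, Σy = 340, Σxy = 5136, Σx² = 1522
Sxx = Σx² − (Σx)²/n = 1522 − 1428.571429 = 93.428571
Sxy = Σxy − (Σx)(Σy)/n = 5136 − 4857.142857 = 278.857143
b = Sxy/Sxx = 278.857143/93.428571 = 2.984709
a = ȳ − b·x̄ = 48.571429 − 2.984709·14.285714 = 5.932722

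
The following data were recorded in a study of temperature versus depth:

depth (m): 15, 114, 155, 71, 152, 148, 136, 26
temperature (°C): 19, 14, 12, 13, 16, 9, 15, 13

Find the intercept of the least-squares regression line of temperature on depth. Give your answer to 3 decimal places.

n = 8, Σx = 817, Σy = 111, Σxy = 10806, Σx² = 106467
Sxx = Σx² − (Σx)²/n = 106467 − 83436.125 = 23030.875
Sxy = Σxy − (Σx)(Σy)/n = 10806 − 11335.875 = -529.875
b = Sxy/Sxx = -529.875/23030.875 = -0.023007
a = ȳ − b·x̄ = 13.875 − (-0.023007)·102.125 = 16.224606

16.225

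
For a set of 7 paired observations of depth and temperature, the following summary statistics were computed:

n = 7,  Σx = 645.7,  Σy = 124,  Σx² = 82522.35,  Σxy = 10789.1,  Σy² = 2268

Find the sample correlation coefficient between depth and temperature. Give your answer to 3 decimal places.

Sxx = Σx² − (Σx)²/n = 82522.35 − 59561.212857 = 22961.137143
Sxy = Σxy − (Σx)(Σy)/n = 10789.1 − 11438.114286 = -649.014286
Syy = Σy² − (Σy)²/n = 2268 − 2196.571429 = 71.428571
r = Sxy/√(Sxx·Syy) = -649.014286/√(1640081.224490) = -649.014286/1280.656560 = -0.506782

-0.507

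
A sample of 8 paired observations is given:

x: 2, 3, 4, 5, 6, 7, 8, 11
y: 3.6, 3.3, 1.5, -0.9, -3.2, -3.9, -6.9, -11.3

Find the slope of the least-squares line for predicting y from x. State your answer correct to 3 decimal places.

-1.766

n = 8, Σx = 46, Σy = -17.8, Σxy = -207.4, Σx² = 324
Sxx = Σx² − (Σx)²/n = 324 − 264.5 = 59.5
Sxy = Σxy − (Σx)(Σy)/n = -207.4 − (-102.35) = -105.05
b = Sxy/Sxx = -105.05/59.5 = -1.765546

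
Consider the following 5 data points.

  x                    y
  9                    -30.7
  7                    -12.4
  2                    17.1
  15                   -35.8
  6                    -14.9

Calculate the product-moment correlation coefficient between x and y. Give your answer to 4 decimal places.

-0.9046

n = 5, Σx = 39, Σy = -76.7, Σxy = -955.3, Σx² = 395, Σy² = 2892.31
Sxx = Σx² − (Σx)²/n = 395 − 304.2 = 90.8
Sxy = Σxy − (Σx)(Σy)/n = -955.3 − (-598.26) = -357.04
Syy = Σy² − (Σy)²/n = 2892.31 − 1176.578 = 1715.732
r = Sxy/√(Sxx·Syy) = -357.04/√(155788.4656) = -357.04/394.700476 = -0.904585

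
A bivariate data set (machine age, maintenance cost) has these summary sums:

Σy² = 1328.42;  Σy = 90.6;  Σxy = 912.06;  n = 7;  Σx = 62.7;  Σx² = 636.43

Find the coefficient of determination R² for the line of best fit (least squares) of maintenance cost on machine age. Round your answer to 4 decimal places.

0.8672

Sxx = Σx² − (Σx)²/n = 636.43 − 561.612857 = 74.817143
Sxy = Σxy − (Σx)(Σy)/n = 912.06 − 811.517143 = 100.542857
Syy = Σy² − (Σy)²/n = 1328.42 − 1172.622857 = 155.797143
R² = Sxy²/(Sxx·Syy) = (100.542857)²/(74.817143·155.797143) = 0.867245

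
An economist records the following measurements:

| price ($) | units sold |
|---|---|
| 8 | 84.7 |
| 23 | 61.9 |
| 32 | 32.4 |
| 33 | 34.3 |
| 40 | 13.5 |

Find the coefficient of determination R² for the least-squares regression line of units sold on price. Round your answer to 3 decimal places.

n = 5, Σx = 136, Σy = 226.8, Σxy = 4810, Σx² = 4306, Σy² = 13414.2
Sxx = Σx² − (Σx)²/n = 4306 − 3699.2 = 606.8
Sxy = Σxy − (Σx)(Σy)/n = 4810 − 6168.96 = -1358.96
Syy = Σy² − (Σy)²/n = 13414.2 − 10287.648 = 3126.552
R² = Sxy²/(Sxx·Syy) = (-1358.96)²/(606.8·3126.552) = 0.973424

0.973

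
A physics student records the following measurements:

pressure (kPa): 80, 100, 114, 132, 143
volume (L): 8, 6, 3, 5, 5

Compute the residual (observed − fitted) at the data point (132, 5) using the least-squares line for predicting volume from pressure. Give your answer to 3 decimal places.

0.436

n = 5, Σx = 569, Σy = 27, Σxy = 2957, Σx² = 67269
Sxx = Σx² − (Σx)²/n = 67269 − 64752.2 = 2516.8
Sxy = Σxy − (Σx)(Σy)/n = 2957 − 3072.6 = -115.6
b = Sxy/Sxx = -115.6/2516.8 = -0.045931
a = ȳ − b·x̄ = 5.4 − (-0.045931)·113.8 = 10.626987
ŷ(132) = 10.626987 + (-0.045931)·132 = 4.564050
residual = y − ŷ = 5 − 4.564050 = 0.435950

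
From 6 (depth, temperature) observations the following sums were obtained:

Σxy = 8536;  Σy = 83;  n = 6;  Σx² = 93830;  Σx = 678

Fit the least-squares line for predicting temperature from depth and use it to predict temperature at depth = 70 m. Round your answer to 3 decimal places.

15.939

Sxx = Σx² − (Σx)²/n = 93830 − 76614 = 17216
Sxy = Σxy − (Σx)(Σy)/n = 8536 − 9379 = -843
b = Sxy/Sxx = -843/17216 = -0.048966
a = ȳ − b·x̄ = 13.833333 − (-0.048966)·113 = 19.366500
ŷ(70) = a + b·70 = 19.366500 + (-0.048966)·70 = 15.938875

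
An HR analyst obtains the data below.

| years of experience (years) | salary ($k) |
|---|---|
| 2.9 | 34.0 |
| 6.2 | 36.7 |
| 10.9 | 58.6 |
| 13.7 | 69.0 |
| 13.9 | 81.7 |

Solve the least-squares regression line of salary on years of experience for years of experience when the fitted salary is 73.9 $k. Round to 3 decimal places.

13.918

n = 5, Σx = 47.6, Σy = 280, Σxy = 3045.81, Σx² = 546.56
Sxx = Σx² − (Σx)²/n = 546.56 − 453.152 = 93.408
Sxy = Σxy − (Σx)(Σy)/n = 3045.81 − 2665.6 = 380.21
b = Sxy/Sxx = 380.21/93.408 = 4.070422
a = ȳ − b·x̄ = 56 − 4.070422·9.52 = 17.249580
Set a + b·x = 73.9: x = (73.9 − 17.249580) / 4.070422 = 13.917578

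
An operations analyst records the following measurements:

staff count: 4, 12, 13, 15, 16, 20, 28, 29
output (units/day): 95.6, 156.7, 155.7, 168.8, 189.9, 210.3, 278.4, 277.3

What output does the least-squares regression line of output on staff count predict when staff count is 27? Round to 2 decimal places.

265.37

n = 8, Σx = 137, Σy = 1532.7, Σxy = 29900.2, Σx² = 2835
Sxx = Σx² − (Σx)²/n = 2835 − 2346.125 = 488.875
Sxy = Σxy − (Σx)(Σy)/n = 29900.2 − 26247.4875 = 3652.7125
b = Sxy/Sxx = 3652.7125/488.875 = 7.471670
a = ȳ − b·x̄ = 191.5875 − 7.471670·17.125 = 63.635157
ŷ(27) = a + b·27 = 63.635157 + 7.471670·27 = 265.370238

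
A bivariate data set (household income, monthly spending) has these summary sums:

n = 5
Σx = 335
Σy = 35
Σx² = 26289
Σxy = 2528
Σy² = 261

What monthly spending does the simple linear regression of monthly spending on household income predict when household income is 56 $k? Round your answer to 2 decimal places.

Sxx = Σx² − (Σx)²/n = 26289 − 22445 = 3844
Sxy = Σxy − (Σx)(Σy)/n = 2528 − 2345 = 183
b = Sxy/Sxx = 183/3844 = 0.047607
a = ȳ − b·x̄ = 7 − 0.047607·67 = 3.810354
ŷ(56) = a + b·56 = 3.810354 + 0.047607·56 = 6.476327

6.48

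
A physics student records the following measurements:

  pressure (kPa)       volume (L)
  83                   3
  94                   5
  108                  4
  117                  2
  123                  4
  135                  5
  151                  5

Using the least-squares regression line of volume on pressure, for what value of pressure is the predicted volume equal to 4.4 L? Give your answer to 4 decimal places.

n = 7, Σx = 811, Σy = 28, Σxy = 3307, Σx² = 97233
Sxx = Σx² − (Σx)²/n = 97233 − 93960.142857 = 3272.857143
Sxy = Σxy − (Σx)(Σy)/n = 3307 − 3244 = 63
b = Sxy/Sxx = 63/3272.857143 = 0.019249
a = ȳ − b·x̄ = 4 − 0.019249·115.857143 = 1.769838
Set a + b·x = 4.4: x = (4.4 − 1.769838) / 0.019249 = 136.637188

136.6372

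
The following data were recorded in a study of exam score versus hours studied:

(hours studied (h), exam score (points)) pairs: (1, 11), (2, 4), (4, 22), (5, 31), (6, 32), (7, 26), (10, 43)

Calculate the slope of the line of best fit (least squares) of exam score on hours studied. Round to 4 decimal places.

n = 7, Σx = 35, Σy = 169, Σxy = 1066, Σx² = 231
Sxx = Σx² − (Σx)²/n = 231 − 175 = 56
Sxy = Σxy − (Σx)(Σy)/n = 1066 − 845 = 221
b = Sxy/Sxx = 221/56 = 3.946429

3.9464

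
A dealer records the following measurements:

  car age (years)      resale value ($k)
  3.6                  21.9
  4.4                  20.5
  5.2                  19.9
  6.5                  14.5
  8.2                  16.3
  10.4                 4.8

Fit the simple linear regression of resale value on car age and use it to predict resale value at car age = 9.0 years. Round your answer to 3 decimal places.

10.317

n = 6, Σx = 38.3, Σy = 97.9, Σxy = 550.35, Σx² = 277.01
Sxx = Σx² − (Σx)²/n = 277.01 − 244.481667 = 32.528333
Sxy = Σxy − (Σx)(Σy)/n = 550.35 − 624.928333 = -74.578333
b = Sxy/Sxx = -74.578333/32.528333 = -2.292719
a = ȳ − b·x̄ = 16.316667 − (-2.292719)·6.383333 = 30.951857
ŷ(9.0) = a + b·9.0 = 30.951857 + (-2.292719)·9 = 10.317385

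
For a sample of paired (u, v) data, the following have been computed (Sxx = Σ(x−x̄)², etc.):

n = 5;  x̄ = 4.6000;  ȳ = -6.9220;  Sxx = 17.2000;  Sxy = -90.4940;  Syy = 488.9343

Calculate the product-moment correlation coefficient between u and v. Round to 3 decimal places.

r = Sxy/√(Sxx·Syy) = -90.494/√(8409.66996) = -90.494/91.704253 = -0.986803

-0.987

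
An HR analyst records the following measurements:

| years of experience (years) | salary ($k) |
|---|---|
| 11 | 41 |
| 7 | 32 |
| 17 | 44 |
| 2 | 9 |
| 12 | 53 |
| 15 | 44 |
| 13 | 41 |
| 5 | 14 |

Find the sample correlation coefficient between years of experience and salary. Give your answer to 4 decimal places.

n = 8, Σx = 82, Σy = 278, Σxy = 3340, Σx² = 1026, Σy² = 11344
Sxx = Σx² − (Σx)²/n = 1026 − 840.5 = 185.5
Sxy = Σxy − (Σx)(Σy)/n = 3340 − 2849.5 = 490.5
Syy = Σy² − (Σy)²/n = 11344 − 9660.5 = 1683.5
r = Sxy/√(Sxx·Syy) = 490.5/√(312289.25) = 490.5/558.828462 = 0.877729

0.8777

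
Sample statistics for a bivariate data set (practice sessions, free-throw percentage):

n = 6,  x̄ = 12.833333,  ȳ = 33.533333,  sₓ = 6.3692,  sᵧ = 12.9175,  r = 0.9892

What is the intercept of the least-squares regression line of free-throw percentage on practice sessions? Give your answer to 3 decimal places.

b = r · sᵧ/sₓ = 0.9892 · 12.9175/6.3692 = 2.006216
a = ȳ − b·x̄ = 33.533333 − 2.006216·12.833333 = 7.786895

7.787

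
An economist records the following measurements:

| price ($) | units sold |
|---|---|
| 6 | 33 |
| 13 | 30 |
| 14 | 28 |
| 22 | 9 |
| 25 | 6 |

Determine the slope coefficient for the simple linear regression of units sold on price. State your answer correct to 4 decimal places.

n = 5, Σx = 80, Σy = 106, Σxy = 1328, Σx² = 1510
Sxx = Σx² − (Σx)²/n = 1510 − 1280 = 230
Sxy = Σxy − (Σx)(Σy)/n = 1328 − 1696 = -368
b = Sxy/Sxx = -368/230 = -1.6

-1.6000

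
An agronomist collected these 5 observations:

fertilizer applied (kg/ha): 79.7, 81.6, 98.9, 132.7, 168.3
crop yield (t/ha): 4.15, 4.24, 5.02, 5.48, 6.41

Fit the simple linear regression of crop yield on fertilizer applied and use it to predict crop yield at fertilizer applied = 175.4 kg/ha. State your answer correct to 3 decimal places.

6.596

n = 5, Σx = 561.2, Σy = 25.3, Σxy = 2979.216, Σx² = 68726.04
Sxx = Σx² − (Σx)²/n = 68726.04 − 62989.088 = 5736.952
Sxy = Σxy − (Σx)(Σy)/n = 2979.216 − 2839.672 = 139.544
b = Sxy/Sxx = 139.544/5736.952 = 0.024324
a = ȳ − b·x̄ = 5.06 − 0.024324·112.24 = 2.329906
ŷ(175.4) = a + b·175.4 = 2.329906 + 0.024324·175.4 = 6.596286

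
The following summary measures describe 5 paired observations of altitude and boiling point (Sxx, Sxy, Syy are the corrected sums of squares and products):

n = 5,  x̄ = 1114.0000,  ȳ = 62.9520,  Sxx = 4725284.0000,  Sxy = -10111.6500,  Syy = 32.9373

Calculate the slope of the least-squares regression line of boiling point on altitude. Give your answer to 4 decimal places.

b = Sxy/Sxx = -10111.65/4725284 = -0.002140

-0.0021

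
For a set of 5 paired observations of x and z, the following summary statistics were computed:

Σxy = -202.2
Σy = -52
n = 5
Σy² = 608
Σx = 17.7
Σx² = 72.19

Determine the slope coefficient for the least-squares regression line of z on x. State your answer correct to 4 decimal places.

Sxx = Σx² − (Σx)²/n = 72.19 − 62.658 = 9.532
Sxy = Σxy − (Σx)(Σy)/n = -202.2 − (-184.08) = -18.12
b = Sxy/Sxx = -18.12/9.532 = -1.900965

-1.9010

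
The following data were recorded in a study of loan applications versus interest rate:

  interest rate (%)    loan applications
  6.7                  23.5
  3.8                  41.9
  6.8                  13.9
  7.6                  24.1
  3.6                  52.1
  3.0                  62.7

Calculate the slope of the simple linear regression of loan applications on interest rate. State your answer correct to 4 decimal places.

-8.8145

n = 6, Σx = 31.5, Σy = 218.2, Σxy = 970.01, Σx² = 185.29
Sxx = Σx² − (Σx)²/n = 185.29 − 165.375 = 19.915
Sxy = Σxy − (Σx)(Σy)/n = 970.01 − 1145.55 = -175.54
b = Sxy/Sxx = -175.54/19.915 = -8.814461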